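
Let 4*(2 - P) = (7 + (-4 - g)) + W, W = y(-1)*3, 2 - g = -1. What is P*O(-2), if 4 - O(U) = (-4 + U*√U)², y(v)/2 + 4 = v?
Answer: -38 - 152*I*√2 ≈ -38.0 - 214.96*I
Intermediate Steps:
g = 3 (g = 2 - 1*(-1) = 2 + 1 = 3)
y(v) = -8 + 2*v
W = -30 (W = (-8 + 2*(-1))*3 = (-8 - 2)*3 = -10*3 = -30)
O(U) = 4 - (-4 + U^(3/2))² (O(U) = 4 - (-4 + U*√U)² = 4 - (-4 + U^(3/2))²)
P = 19/2 (P = 2 - ((7 + (-4 - 1*3)) - 30)/4 = 2 - ((7 + (-4 - 3)) - 30)/4 = 2 - ((7 - 7) - 30)/4 = 2 - (0 - 30)/4 = 2 - ¼*(-30) = 2 + 15/2 = 19/2 ≈ 9.5000)
P*O(-2) = 19*(4 - (-4 + (-2)^(3/2))²)/2 = 19*(4 - (-4 - 2*I*√2)²)/2 = 38 - 19*(-4 - 2*I*√2)²/2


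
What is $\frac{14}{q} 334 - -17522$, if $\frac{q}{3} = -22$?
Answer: $\frac{575888}{33} \approx 17451.0$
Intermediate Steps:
$q = -66$ ($q = 3 \left(-22\right) = -66$)
$\frac{14}{q} 334 - -17522 = \frac{14}{-66} \cdot 334 - -17522 = 14 \left(- \frac{1}{66}\right) 334 + 17522 = \left(- \frac{7}{33}\right) 334 + 17522 = - \frac{2338}{33} + 17522 = \frac{575888}{33}$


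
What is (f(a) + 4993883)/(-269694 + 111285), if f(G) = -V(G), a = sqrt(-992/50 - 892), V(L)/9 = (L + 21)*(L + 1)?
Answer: -125047514/3960225 + 44*I*sqrt(5699)/88005 ≈ -31.576 + 0.037744*I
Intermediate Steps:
V(L) = 9*(1 + L)*(21 + L) (V(L) = 9*((L + 21)*(L + 1)) = 9*((21 + L)*(1 + L)) = 9*((1 + L)*(21 + L)) = 9*(1 + L)*(21 + L))
a = 2*I*sqrt(5699)/5 (a = sqrt(-992*1/50 - 892) = sqrt(-496/25 - 892) = sqrt(-22796/25) = 2*I*sqrt(5699)/5 ≈ 30.197*I)
f(G) = -189 - 198*G - 9*G**2 (f(G) = -(189 + 9*G**2 + 198*G) = -189 - 198*G - 9*G**2)
(f(a) + 4993883)/(-269694 + 111285) = ((-189 - 396*I*sqrt(5699)/5 - 9*(2*I*sqrt(5699)/5)**2) + 4993883)/(-269694 + 111285) = ((-189 - 396*I*sqrt(5699)/5 - 9*(-22796/25)) + 4993883)/(-158409) = ((-189 - 396*I*sqrt(5699)/5 + 205164/25) + 4993883)*(-1/158409) = ((200439/25 - 396*I*sqrt(5699)/5) + 4993883)*(-1/158409) = (125047514/25 - 396*I*sqrt(5699)/5)*(-1/158409) = -125047514/3960225 + 44*I*sqrt(5699)/88005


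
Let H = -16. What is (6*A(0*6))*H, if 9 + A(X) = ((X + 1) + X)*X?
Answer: 864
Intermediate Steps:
A(X) = -9 + X*(1 + 2*X) (A(X) = -9 + ((X + 1) + X)*X = -9 + ((1 + X) + X)*X = -9 + (1 + 2*X)*X = -9 + X*(1 + 2*X))
(6*A(0*6))*H = (6*(-9 + 0*6 + 2*(0*6)²))*(-16) = (6*(-9 + 0 + 2*0²))*(-16) = (6*(-9 + 0 + 2*0))*(-16) = (6*(-9 + 0 + 0))*(-16) = (6*(-9))*(-16) = -54*(-16) = 864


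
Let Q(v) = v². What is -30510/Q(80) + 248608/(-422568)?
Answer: -181045511/33805440 ≈ -5.3555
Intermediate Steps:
-30510/Q(80) + 248608/(-422568) = -30510/(80²) + 248608/(-422568) = -30510/6400 + 248608*(-1/422568) = -30510*1/6400 - 31076/52821 = -3051/640 - 31076/52821 = -181045511/33805440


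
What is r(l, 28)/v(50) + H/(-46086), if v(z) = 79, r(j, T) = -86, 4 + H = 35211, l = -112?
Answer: -6744749/3640794 ≈ -1.8525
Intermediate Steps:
H = 35207 (H = -4 + 35211 = 35207)
r(l, 28)/v(50) + H/(-46086) = -86/79 + 35207/(-46086) = -86*1/79 + 35207*(-1/46086) = -86/79 - 35207/46086 = -6744749/3640794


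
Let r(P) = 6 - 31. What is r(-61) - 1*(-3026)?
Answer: 3001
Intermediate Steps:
r(P) = -25
r(-61) - 1*(-3026) = -25 - 1*(-3026) = -25 + 3026 = 3001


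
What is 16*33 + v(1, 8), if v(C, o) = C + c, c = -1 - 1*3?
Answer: 525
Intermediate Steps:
c = -4 (c = -1 - 3 = -4)
v(C, o) = -4 + C (v(C, o) = C - 4 = -4 + C)
16*33 + v(1, 8) = 16*33 + (-4 + 1) = 528 - 3 = 525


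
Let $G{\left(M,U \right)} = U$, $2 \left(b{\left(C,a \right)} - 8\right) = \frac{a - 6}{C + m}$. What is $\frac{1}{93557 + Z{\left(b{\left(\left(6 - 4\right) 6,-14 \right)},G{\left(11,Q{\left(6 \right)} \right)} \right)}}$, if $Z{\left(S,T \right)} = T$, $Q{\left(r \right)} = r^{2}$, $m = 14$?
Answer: $\frac{1}{93593} \approx 1.0685 \cdot 10^{-5}$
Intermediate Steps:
$b{\left(C,a \right)} = 8 + \frac{-6 + a}{2 \left(14 + C\right)}$ ($b{\left(C,a \right)} = 8 + \frac{\left(a - 6\right) \frac{1}{C + 14}}{2} = 8 + \frac{\left(-6 + a\right) \frac{1}{14 + C}}{2} = 8 + \frac{\frac{1}{14 + C} \left(-6 + a\right)}{2} = 8 + \frac{-6 + a}{2 \left(14 + C\right)}$)
$\frac{1}{93557 + Z{\left(b{\left(\left(6 - 4\right) 6,-14 \right)},G{\left(11,Q{\left(6 \right)} \right)} \right)}} = \frac{1}{93557 + 6^{2}} = \frac{1}{93557 + 36} = \frac{1}{93593}$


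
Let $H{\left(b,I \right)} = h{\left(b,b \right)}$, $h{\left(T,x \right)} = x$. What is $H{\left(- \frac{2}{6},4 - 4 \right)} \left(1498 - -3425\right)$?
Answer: $-1641$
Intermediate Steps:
$H{\left(b,I \right)} = b$
$H{\left(- \frac{2}{6},4 - 4 \right)} \left(1498 - -3425\right) = - \frac{2}{6} \left(1498 - -3425\right) = \left(-2\right) \frac{1}{6} \left(1498 + 3425\right) = \left(- \frac{1}{3}\right) 4923 = -1641$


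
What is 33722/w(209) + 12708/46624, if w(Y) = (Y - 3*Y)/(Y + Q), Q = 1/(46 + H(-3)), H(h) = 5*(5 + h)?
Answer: -143772982667/8526364 ≈ -16862.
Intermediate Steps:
H(h) = 25 + 5*h
Q = 1/56 (Q = 1/(46 + (25 + 5*(-3))) = 1/(46 + (25 - 15)) = 1/(46 + 10) = 1/56 ≈ 0.017857)
w(Y) = -2*Y/(1/56 + Y) (w(Y) = (Y - 3*Y)/(Y + 1/56) = (-2*Y)/(1/56 + Y) = -2*Y/(1/56 + Y))
33722/w(209) + 12708/46624 = 33722/((-112*209/(1 + 56*209))) + 12708/46624 = 33722/((-112*209/(1 + 11704))) + 12708*(1/46624) = 33722/((-112*209/11705)) + 3177/11656 = 33722/((-112*209*1/11705)) + 3177/11656 = 33722/(-23408/11705) + 3177/11656 = 33722*(-11705/23408) + 3177/11656 = -197358005/11704 + 3177/11656 = -143772982667/8526364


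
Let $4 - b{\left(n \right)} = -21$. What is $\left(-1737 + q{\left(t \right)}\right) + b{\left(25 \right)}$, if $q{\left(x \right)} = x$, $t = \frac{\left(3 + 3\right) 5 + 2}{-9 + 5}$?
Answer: $-1720$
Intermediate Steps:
$b{\left(n \right)} = 25$ ($b{\left(n \right)} = 4 - -21 = 4 + 21 = 25$)
$t = -8$ ($t = \frac{6 \cdot 5 + 2}{-4} = \left(30 + 2\right) \left(- \frac{1}{4}\right) = 32 \left(- \frac{1}{4}\right) = -8$)
$\left(-1737 + q{\left(t \right)}\right) + b{\left(25 \right)} = \left(-1737 - 8\right) + 25 = -1745 + 25 = -1720$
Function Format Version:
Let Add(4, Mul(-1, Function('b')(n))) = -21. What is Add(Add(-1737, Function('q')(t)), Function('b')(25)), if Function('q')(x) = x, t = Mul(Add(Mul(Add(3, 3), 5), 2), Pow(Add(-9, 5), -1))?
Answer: -1720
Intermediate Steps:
Function('b')(n) = 25 (Function('b')(n) = Add(4, Mul(-1, -21)) = Add(4, 21) = 25)
t = -8 (t = Mul(Add(Mul(6, 5), 2), Pow(-4, -1)) = Mul(Add(30, 2), Rational(-1, 4)) = Mul(32, Rational(-1, 4)) = -8)
Add(Add(-1737, Function('q')(t)), Function('b')(25)) = Add(Add(-1737, -8), 25) = Add(-1745, 25) = -1720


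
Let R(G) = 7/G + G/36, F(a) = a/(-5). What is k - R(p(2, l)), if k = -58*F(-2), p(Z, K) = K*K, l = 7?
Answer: -31127/1260 ≈ -24.704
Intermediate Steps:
F(a) = -a/5 (F(a) = a*(-1/5) = -a/5)
p(Z, K) = K**2
R(G) = 7/G + G/36 (R(G) = 7/G + G*(1/36) = 7/G + G/36)
k = -116/5 (k = -(-58)*(-2)/5 = -58*2/5 = -116/5 ≈ -23.200)
k - R(p(2, l)) = -116/5 - (7/(7**2) + (1/36)*7**2) = -116/5 - (7/49 + (1/36)*49) = -116/5 - (7*(1/49) + 49/36) = -116/5 - (1/7 + 49/36) = -116/5 - 1*379/252 = -116/5 - 379/252 = -31127/1260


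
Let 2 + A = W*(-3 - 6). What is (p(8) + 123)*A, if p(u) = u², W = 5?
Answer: -8789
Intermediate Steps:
A = -47 (A = -2 + 5*(-3 - 6) = -2 + 5*(-9) = -2 - 45 = -47)
(p(8) + 123)*A = (8² + 123)*(-47) = (64 + 123)*(-47) = 187*(-47) = -8789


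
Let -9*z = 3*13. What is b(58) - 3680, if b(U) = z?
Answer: -11053/3 ≈ -3684.3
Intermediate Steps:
z = -13/3 ≈ -4.3333
b(U) = -13/3
b(58) - 3680 = -13/3 - 3680 = -11053/3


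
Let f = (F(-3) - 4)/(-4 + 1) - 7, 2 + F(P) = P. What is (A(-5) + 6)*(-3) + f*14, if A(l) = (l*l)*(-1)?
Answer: 1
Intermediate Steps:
F(P) = -2 + P
A(l) = -l**2 (A(l) = l**2*(-1) = -l**2)
f = -4 (f = ((-2 - 3) - 4)/(-4 + 1) - 7 = (-5 - 4)/(-3) - 7 = -9*(-1/3) - 7 = 3 - 7 = -4)
(A(-5) + 6)*(-3) + f*14 = (-1*(-5)**2 + 6)*(-3) - 4*14 = (-1*25 + 6)*(-3) - 56 = (-25 + 6)*(-3) - 56 = -19*(-3) - 56 = 57 - 56 = 1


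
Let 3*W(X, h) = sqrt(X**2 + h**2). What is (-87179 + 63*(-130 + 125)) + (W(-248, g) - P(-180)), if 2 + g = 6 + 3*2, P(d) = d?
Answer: -87314 + 2*sqrt(15401)/3 ≈ -87231.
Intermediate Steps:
g = 10 (g = -2 + (6 + 3*2) = -2 + (6 + 6) = -2 + 12 = 10)
W(X, h) = sqrt(X**2 + h**2)/3
(-87179 + 63*(-130 + 125)) + (W(-248, g) - P(-180)) = (-87179 + 63*(-130 + 125)) + (sqrt((-248)**2 + 10**2)/3 - 1*(-180)) = (-87179 + 63*(-5)) + (sqrt(61504 + 100)/3 + 180) = (-87179 - 315) + (sqrt(61604)/3 + 180) = -87494 + ((2*sqrt(15401))/3 + 180) = -87494 + (2*sqrt(15401)/3 + 180) = -87494 + (180 + 2*sqrt(15401)/3) = -87314 + 2*sqrt(15401)/3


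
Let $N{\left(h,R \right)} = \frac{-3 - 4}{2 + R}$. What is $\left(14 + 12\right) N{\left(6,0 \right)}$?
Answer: $-91$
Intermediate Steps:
$N{\left(h,R \right)} = - \frac{7}{2 + R}$
$\left(14 + 12\right) N{\left(6,0 \right)} = \left(14 + 12\right) \left(- \frac{7}{2 + 0}\right) = 26 \left(- \frac{7}{2}\right) = -91$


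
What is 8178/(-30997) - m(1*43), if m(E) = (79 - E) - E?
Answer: 208801/30997 ≈ 6.7362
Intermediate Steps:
m(E) = 79 - 2*E
8178/(-30997) - m(1*43) = 8178/(-30997) - (79 - 2*43) = 8178*(-1/30997) - (79 - 2*43) = -8178/30997 - (79 - 86) = -8178/30997 - 1*(-7) = -8178/30997 + 7 = 208801/30997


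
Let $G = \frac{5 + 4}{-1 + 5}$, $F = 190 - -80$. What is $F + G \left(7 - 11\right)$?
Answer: $261$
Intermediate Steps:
$F = 270$ ($F = 190 + 80 = 270$)
$G = \frac{9}{4} \approx 2.25$
$F + G \left(7 - 11\right) = 270 + \frac{9 \left(7 - 11\right)}{4} = 270 + \frac{9}{4} \left(-4\right) = 270 - 9 = 261$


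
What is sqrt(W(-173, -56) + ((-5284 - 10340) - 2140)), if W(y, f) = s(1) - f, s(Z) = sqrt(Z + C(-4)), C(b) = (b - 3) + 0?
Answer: sqrt(-17708 + I*sqrt(6)) ≈ 0.0092 + 133.07*I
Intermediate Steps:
C(b) = -3 + b (C(b) = (-3 + b) + 0 = -3 + b)
s(Z) = sqrt(-7 + Z) (s(Z) = sqrt(Z + (-3 - 4)) = sqrt(Z - 7) = sqrt(-7 + Z))
W(y, f) = -f + I*sqrt(6) (W(y, f) = sqrt(-7 + 1) - f = sqrt(-6) - f = I*sqrt(6) - f = -f + I*sqrt(6))
sqrt(W(-173, -56) + ((-5284 - 10340) - 2140)) = sqrt((-1*(-56) + I*sqrt(6)) + ((-5284 - 10340) - 2140)) = sqrt((56 + I*sqrt(6)) + (-15624 - 2140)) = sqrt((56 + I*sqrt(6)) - 17764) = sqrt(-17708 + I*sqrt(6))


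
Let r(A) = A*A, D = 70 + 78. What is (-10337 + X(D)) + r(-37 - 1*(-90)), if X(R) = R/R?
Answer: -7527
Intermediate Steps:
D = 148
X(R) = 1
r(A) = A²
(-10337 + X(D)) + r(-37 - 1*(-90)) = (-10337 + 1) + (-37 - 1*(-90))² = -10336 + (-37 + 90)² = -10336 + 53² = -10336 + 2809 = -7527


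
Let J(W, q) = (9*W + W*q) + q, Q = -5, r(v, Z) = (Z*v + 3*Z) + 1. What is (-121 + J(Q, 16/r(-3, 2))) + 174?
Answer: -56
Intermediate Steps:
r(v, Z) = 1 + 3*Z + Z*v (r(v, Z) = (3*Z + Z*v) + 1 = 1 + 3*Z + Z*v)
J(W, q) = q + 9*W + W*q
(-121 + J(Q, 16/r(-3, 2))) + 174 = (-121 + (16/(1 + 3*2 + 2*(-3)) + 9*(-5) - 80/(1 + 3*2 + 2*(-3)))) + 174 = (-121 + (16/(1 + 6 - 6) - 45 - 80/(1 + 6 - 6))) + 174 = (-121 + (16/1 - 45 - 80/1)) + 174 = (-121 + (16*1 - 45 - 80)) + 174 = (-121 + (16 - 45 - 5*16)) + 174 = (-121 + (16 - 45 - 80)) + 174 = (-121 - 109) + 174 = -230 + 174 = -56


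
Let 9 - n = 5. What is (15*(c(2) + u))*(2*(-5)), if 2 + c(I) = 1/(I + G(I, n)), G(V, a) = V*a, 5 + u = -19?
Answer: 3885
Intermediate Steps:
u = -24 (u = -5 - 19 = -24)
n = 4 (n = 9 - 1*5 = 9 - 5 = 4)
c(I) = -2 + 1/(5*I) (c(I) = -2 + 1/(I + I*4) = -2 + 1/(I + 4*I) = -2 + 1/(5*I))
(15*(c(2) + u))*(2*(-5)) = (15*((-2 + (⅕)/2) - 24))*(2*(-5)) = (15*((-2 + (⅕)*(½)) - 24))*(-10) = (15*((-2 + ⅒) - 24))*(-10) = (15*(-19/10 - 24))*(-10) = (15*(-259/10))*(-10) = -777/2*(-10) = 3885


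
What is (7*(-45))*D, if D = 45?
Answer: -14175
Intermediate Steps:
(7*(-45))*D = (7*(-45))*45 = -315*45 = -14175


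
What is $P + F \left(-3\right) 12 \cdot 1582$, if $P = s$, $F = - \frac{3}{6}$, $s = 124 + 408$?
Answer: $29008$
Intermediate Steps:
$s = 532$
$F = - \frac{1}{2}$ ($F = \left(-3\right) \frac{1}{6} = - \frac{1}{2} \approx -0.5$)
$P = 532$
$P + F \left(-3\right) 12 \cdot 1582 = 532 + \left(- \frac{1}{2}\right) \left(-3\right) 12 \cdot 1582 = 532 + \frac{3}{2} \cdot 12 \cdot 1582 = 532 + 18 \cdot 1582 = 532 + 28476 = 29008$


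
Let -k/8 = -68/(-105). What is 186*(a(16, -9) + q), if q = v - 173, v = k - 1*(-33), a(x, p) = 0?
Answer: -945128/35 ≈ -27004.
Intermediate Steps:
k = -544/105 (k = -(-544)/(-105) = -(-544)*(-1)/105 = -8*68/105 = -544/105 ≈ -5.1810)
v = 2921/105 (v = -544/105 - 1*(-33) = -544/105 + 33 = 2921/105 ≈ 27.819)
q = -15244/105 (q = 2921/105 - 173 = -15244/105 ≈ -145.18)
186*(a(16, -9) + q) = 186*(0 - 15244/105) = 186*(-15244/105) = -945128/35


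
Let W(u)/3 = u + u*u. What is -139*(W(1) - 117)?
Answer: 15429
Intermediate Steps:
W(u) = 3*u + 3*u**2 (W(u) = 3*(u + u*u) = 3*(u + u**2) = 3*u + 3*u**2)
-139*(W(1) - 117) = -139*(3*1*(1 + 1) - 117) = -139*(3*1*2 - 117) = -139*(6 - 117) = -139*(-111) = 15429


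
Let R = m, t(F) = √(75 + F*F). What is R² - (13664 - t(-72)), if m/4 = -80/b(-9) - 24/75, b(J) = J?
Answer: -632265056/50625 + √5259 ≈ -12417.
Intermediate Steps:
t(F) = √(75 + F²)
m = 7712/225 (m = 4*(-80/(-9) - 24/75) = 4*(-80*(-⅑) - 24*1/75) = 4*(80/9 - 8/25) = 4*(1928/225) = 7712/225 ≈ 34.276)
R = 7712/225 ≈ 34.276
R² - (13664 - t(-72)) = (7712/225)² - (13664 - √(75 + (-72)²)) = 59474944/50625 - (13664 - √(75 + 5184)) = 59474944/50625 - (13664 - √5259) = 59474944/50625 + (-13664 + √5259) = -632265056/50625 + √5259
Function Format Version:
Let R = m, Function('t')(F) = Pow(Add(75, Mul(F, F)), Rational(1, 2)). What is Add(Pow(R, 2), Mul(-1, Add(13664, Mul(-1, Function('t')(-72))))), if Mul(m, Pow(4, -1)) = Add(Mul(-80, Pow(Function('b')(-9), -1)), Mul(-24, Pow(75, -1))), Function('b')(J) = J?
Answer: Add(Rational(-632265056, 50625), Pow(5259, Rational(1, 2))) ≈ -12417.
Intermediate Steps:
Function('t')(F) = Pow(Add(75, Pow(F, 2)), Rational(1, 2))
m = Rational(7712, 225) (m = Mul(4, Add(Mul(-80, Pow(-9, -1)), Mul(-24, Pow(75, -1)))) = Mul(4, Add(Mul(-80, Rational(-1, 9)), Mul(-24, Rational(1, 75)))) = Mul(4, Add(Rational(80, 9), Rational(-8, 25))) = Mul(4, Rational(1928, 225)) = Rational(7712, 225) ≈ 34.276)
R = Rational(7712, 225) ≈ 34.276
Add(Pow(R, 2), Mul(-1, Add(13664, Mul(-1, Function('t')(-72))))) = Add(Pow(Rational(7712, 225), 2), Mul(-1, Add(13664, Mul(-1, Pow(Add(75, Pow(-72, 2)), Rational(1, 2)))))) = Add(Rational(59474944, 50625), Mul(-1, Add(13664, Mul(-1, Pow(Add(75, 5184), Rational(1, 2)))))) = Add(Rational(59474944, 50625), Mul(-1, Add(13664, Mul(-1, Pow(5259, Rational(1, 2)))))) = Add(Rational(59474944, 50625), Add(-13664, Pow(5259, Rational(1, 2)))) = Add(Rational(-632265056, 50625), Pow(5259, Rational(1, 2)))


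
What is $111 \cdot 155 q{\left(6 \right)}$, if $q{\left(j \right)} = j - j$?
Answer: $0$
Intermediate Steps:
$q{\left(j \right)} = 0$
$111 \cdot 155 q{\left(6 \right)} = 111 \cdot 155 \cdot 0 = 17205 \cdot 0 = 0$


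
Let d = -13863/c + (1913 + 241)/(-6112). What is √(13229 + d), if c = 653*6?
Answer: √3291640138316869/498892 ≈ 115.00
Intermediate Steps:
c = 3918
d = -7764169/1995568 (d = -13863/3918 + (1913 + 241)/(-6112) = -13863*1/3918 + 2154*(-1/6112) = -4621/1306 - 1077/3056 = -7764169/1995568 ≈ -3.8907)
√(13229 + d) = √(13229 - 7764169/1995568) = √(26391604903/1995568) = √3291640138316869/498892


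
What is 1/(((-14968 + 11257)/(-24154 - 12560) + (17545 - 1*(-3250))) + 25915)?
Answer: 12238/571638217 ≈ 2.1409e-5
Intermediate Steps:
1/(((-14968 + 11257)/(-24154 - 12560) + (17545 - 1*(-3250))) + 25915) = 1/((-3711/(-36714) + (17545 + 3250)) + 25915) = 1/((-3711*(-1/36714) + 20795) + 25915) = 1/((1237/12238 + 20795) + 25915) = 1/(254490447/12238 + 25915) = 1/(571638217/12238) = 12238/571638217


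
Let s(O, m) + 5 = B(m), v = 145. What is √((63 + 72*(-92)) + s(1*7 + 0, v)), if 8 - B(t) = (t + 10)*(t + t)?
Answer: 2*I*√12877 ≈ 226.95*I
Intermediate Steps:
B(t) = 8 - 2*t*(10 + t) (B(t) = 8 - (t + 10)*(t + t) = 8 - (10 + t)*2*t = 8 - 2*t*(10 + t))
s(O, m) = 3 - 20*m - 2*m² (s(O, m) = -5 + (8 - 20*m - 2*m²) = 3 - 20*m - 2*m²)
√((63 + 72*(-92)) + s(1*7 + 0, v)) = √((63 + 72*(-92)) + (3 - 20*145 - 2*145²)) = √((63 - 6624) + (3 - 2900 - 2*21025)) = √(-6561 + (3 - 2900 - 42050)) = √(-6561 - 44947) = √(-51508) = 2*I*√12877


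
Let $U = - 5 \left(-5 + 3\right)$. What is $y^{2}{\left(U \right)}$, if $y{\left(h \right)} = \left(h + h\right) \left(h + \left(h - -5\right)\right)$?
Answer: $250000$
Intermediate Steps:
$U = 10$ ($U = \left(-5\right) \left(-2\right) = 10$)
$y{\left(h \right)} = 2 h \left(5 + 2 h\right)$ ($y{\left(h \right)} = 2 h \left(h + \left(h + 5\right)\right) = 2 h \left(h + \left(5 + h\right)\right) = 2 h \left(5 + 2 h\right)$)
$y^{2}{\left(U \right)} = \left(2 \cdot 10 \left(5 + 2 \cdot 10\right)\right)^{2} = \left(2 \cdot 10 \left(5 + 20\right)\right)^{2} = \left(2 \cdot 10 \cdot 25\right)^{2} = 500^{2} = 250000$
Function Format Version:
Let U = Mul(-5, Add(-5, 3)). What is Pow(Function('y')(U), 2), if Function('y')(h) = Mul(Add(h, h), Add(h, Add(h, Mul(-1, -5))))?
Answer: 250000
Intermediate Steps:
U = 10 (U = Mul(-5, -2) = 10)
Function('y')(h) = Mul(2, h, Add(5, Mul(2, h))) (Function('y')(h) = Mul(Mul(2, h), Add(h, Add(h, 5))) = Mul(Mul(2, h), Add(h, Add(5, h))) = Mul(Mul(2, h), Add(5, Mul(2, h))) = Mul(2, h, Add(5, Mul(2, h))))
Pow(Function('y')(U), 2) = Pow(Mul(2, 10, Add(5, Mul(2, 10))), 2) = Pow(Mul(2, 10, Add(5, 20)), 2) = Pow(Mul(2, 10, 25), 2) = Pow(500, 2) = 250000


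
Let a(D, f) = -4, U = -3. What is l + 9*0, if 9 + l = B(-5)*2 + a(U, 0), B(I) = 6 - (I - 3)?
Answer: 15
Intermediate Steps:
B(I) = 9 - I (B(I) = 6 - (-3 + I) = 6 + (3 - I) = 9 - I)
l = 15 (l = -9 + ((9 - 1*(-5))*2 - 4) = -9 + ((9 + 5)*2 - 4) = -9 + (14*2 - 4) = -9 + (28 - 4) = -9 + 24 = 15)
l + 9*0 = 15 + 9*0 = 15 + 0 = 15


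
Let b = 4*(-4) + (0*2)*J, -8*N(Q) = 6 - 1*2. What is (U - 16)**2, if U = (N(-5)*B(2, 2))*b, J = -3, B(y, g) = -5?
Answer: 3136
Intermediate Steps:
N(Q) = -1/2 (N(Q) = -(6 - 1*2)/8 = -(6 - 2)/8 = -1/8*4 = -1/2)
b = -16 (b = 4*(-4) + (0*2)*(-3) = -16 + 0*(-3) = -16 + 0 = -16)
U = -40 (U = -1/2*(-5)*(-16) = (5/2)*(-16) = -40)
(U - 16)**2 = (-40 - 16)**2 = (-56)**2 = 3136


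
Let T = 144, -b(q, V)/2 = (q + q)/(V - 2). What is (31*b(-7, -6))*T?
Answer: -15624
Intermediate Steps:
b(q, V) = -4*q/(-2 + V) (b(q, V) = -2*(q + q)/(V - 2) = -2*2*q/(-2 + V) = -4*q/(-2 + V))
(31*b(-7, -6))*T = (31*(-4*(-7)/(-2 - 6)))*144 = (31*(-4*(-7)/(-8)))*144 = (31*(-4*(-7)*(-1/8)))*144 = (31*(-7/2))*144 = -217/2*144 = -15624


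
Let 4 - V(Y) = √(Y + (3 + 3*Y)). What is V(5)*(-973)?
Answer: -3892 + 973*√23 ≈ 774.34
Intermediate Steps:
V(Y) = 4 - √(3 + 4*Y) (V(Y) = 4 - √(Y + (3 + 3*Y)) = 4 - √(3 + 4*Y))
V(5)*(-973) = (4 - √(3 + 4*5))*(-973) = (4 - √(3 + 20))*(-973) = (4 - √23)*(-973) = -3892 + 973*√23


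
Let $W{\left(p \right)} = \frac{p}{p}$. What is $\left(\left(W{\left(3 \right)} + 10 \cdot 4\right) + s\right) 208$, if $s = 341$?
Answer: $79456$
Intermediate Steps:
$W{\left(p \right)} = 1$
$\left(\left(W{\left(3 \right)} + 10 \cdot 4\right) + s\right) 208 = \left(\left(1 + 10 \cdot 4\right) + 341\right) 208 = \left(\left(1 + 40\right) + 341\right) 208 = \left(41 + 341\right) 208 = 382 \cdot 208 = 79456$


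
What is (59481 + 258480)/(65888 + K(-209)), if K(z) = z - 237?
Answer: 105987/21814 ≈ 4.8587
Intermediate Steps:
K(z) = -237 + z
(59481 + 258480)/(65888 + K(-209)) = (59481 + 258480)/(65888 + (-237 - 209)) = 317961/(65888 - 446) = 317961/65442 = 317961*(1/65442) = 105987/21814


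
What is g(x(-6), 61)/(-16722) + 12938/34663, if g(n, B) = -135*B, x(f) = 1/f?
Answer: 55755449/64403854 ≈ 0.86572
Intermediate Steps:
g(x(-6), 61)/(-16722) + 12938/34663 = -135*61/(-16722) + 12938/34663 = -8235*(-1/16722) + 12938*(1/34663) = 915/1858 + 12938/34663 = 55755449/64403854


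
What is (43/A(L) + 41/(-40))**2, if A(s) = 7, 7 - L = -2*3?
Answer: 2053489/78400 ≈ 26.192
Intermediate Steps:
L = 13 (L = 7 - (-2)*3 = 7 - 1*(-6) = 7 + 6 = 13)
(43/A(L) + 41/(-40))**2 = (43/7 + 41/(-40))**2 = (43*(1/7) + 41*(-1/40))**2 = (43/7 - 41/40)**2 = (1433/280)**2 = 2053489/78400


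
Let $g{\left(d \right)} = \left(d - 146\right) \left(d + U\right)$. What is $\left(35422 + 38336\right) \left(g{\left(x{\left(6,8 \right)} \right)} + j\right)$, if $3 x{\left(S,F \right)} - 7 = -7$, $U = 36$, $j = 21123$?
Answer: $1170318186$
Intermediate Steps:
$x{\left(S,F \right)} = 0$ ($x{\left(S,F \right)} = \frac{7}{3} + \frac{1}{3} \left(-7\right) = \frac{7}{3} - \frac{7}{3} = 0$)
$g{\left(d \right)} = \left(-146 + d\right) \left(36 + d\right)$ ($g{\left(d \right)} = \left(d - 146\right) \left(d + 36\right) = \left(d - 146\right) \left(36 + d\right) = \left(-146 + d\right) \left(36 + d\right)$)
$\left(35422 + 38336\right) \left(g{\left(x{\left(6,8 \right)} \right)} + j\right) = \left(35422 + 38336\right) \left(\left(-5256 + 0^{2} - 0\right) + 21123\right) = 73758 \left(\left(-5256 + 0 + 0\right) + 21123\right) = 73758 \left(-5256 + 21123\right) = 73758 \cdot 15867 = 1170318186$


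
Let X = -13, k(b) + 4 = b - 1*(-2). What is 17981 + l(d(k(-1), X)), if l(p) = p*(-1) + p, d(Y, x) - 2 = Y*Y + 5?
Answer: 17981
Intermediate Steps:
k(b) = -2 + b (k(b) = -4 + (b - 1*(-2)) = -4 + (b + 2) = -4 + (2 + b) = -2 + b)
d(Y, x) = 7 + Y**2 (d(Y, x) = 2 + (Y*Y + 5) = 2 + (Y**2 + 5) = 2 + (5 + Y**2) = 7 + Y**2)
l(p) = 0 (l(p) = -p + p = 0)
17981 + l(d(k(-1), X)) = 17981 + 0 = 17981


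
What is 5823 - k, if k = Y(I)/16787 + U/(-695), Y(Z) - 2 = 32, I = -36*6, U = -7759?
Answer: 67806463232/11666965 ≈ 5811.8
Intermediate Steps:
I = -216
Y(Z) = 34 (Y(Z) = 2 + 32 = 34)
k = 130273963/11666965 (k = 34/16787 - 7759/(-695) = 34*(1/16787) - 7759*(-1/695) = 34/16787 + 7759/695 = 130273963/11666965 ≈ 11.166)
5823 - k = 5823 - 1*130273963/11666965 = 5823 - 130273963/11666965 = 67806463232/11666965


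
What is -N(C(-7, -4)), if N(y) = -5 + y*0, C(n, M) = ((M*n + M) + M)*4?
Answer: 5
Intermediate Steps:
C(n, M) = 8*M + 4*M*n (C(n, M) = ((M + M*n) + M)*4 = (2*M + M*n)*4 = 8*M + 4*M*n)
N(y) = -5 (N(y) = -5 + 0 = -5)
-N(C(-7, -4)) = -1*(-5) = 5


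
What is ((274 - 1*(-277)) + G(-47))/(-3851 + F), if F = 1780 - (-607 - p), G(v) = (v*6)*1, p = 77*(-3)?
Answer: -269/1695 ≈ -0.15870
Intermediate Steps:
p = -231
G(v) = 6*v (G(v) = (6*v)*1 = 6*v)
F = 2156 (F = 1780 - (-607 - 1*(-231)) = 1780 - (-607 + 231) = 1780 - 1*(-376) = 1780 + 376 = 2156)
((274 - 1*(-277)) + G(-47))/(-3851 + F) = ((274 - 1*(-277)) + 6*(-47))/(-3851 + 2156) = ((274 + 277) - 282)/(-1695) = (551 - 282)*(-1/1695) = 269*(-1/1695) = -269/1695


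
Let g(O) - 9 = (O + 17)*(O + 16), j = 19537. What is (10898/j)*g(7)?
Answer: 6113778/19537 ≈ 312.93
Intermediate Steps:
g(O) = 9 + (16 + O)*(17 + O) (g(O) = 9 + (O + 17)*(O + 16) = 9 + (17 + O)*(16 + O) = 9 + (16 + O)*(17 + O))
(10898/j)*g(7) = (10898/19537)*(281 + 7² + 33*7) = (10898*(1/19537))*(281 + 49 + 231) = (10898/19537)*561 = 6113778/19537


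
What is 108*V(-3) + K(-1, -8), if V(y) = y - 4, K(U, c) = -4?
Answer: -760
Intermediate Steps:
V(y) = -4 + y
108*V(-3) + K(-1, -8) = 108*(-4 - 3) - 4 = 108*(-7) - 4 = -756 - 4 = -760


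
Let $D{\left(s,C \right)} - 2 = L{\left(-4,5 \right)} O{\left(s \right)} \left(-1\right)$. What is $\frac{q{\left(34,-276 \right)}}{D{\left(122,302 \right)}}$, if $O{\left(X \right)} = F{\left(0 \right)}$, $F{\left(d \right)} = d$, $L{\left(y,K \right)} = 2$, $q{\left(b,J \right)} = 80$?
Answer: $40$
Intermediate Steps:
$O{\left(X \right)} = 0$
$D{\left(s,C \right)} = 2$ ($D{\left(s,C \right)} = 2 + 2 \cdot 0 \left(-1\right) = 2 + 0 \left(-1\right) = 2 + 0 = 2$)
$\frac{q{\left(34,-276 \right)}}{D{\left(122,302 \right)}} = \frac{80}{2} = 80 \cdot \frac{1}{2} = 40$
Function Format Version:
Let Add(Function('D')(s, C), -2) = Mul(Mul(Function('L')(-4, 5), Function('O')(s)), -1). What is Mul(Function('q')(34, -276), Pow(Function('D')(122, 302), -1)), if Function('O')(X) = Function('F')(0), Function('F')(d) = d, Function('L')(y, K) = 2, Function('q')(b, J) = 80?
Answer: 40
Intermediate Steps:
Function('O')(X) = 0
Function('D')(s, C) = 2 (Function('D')(s, C) = Add(2, Mul(Mul(2, 0), -1)) = Add(2, Mul(0, -1)) = Add(2, 0) = 2)
Mul(Function('q')(34, -276), Pow(Function('D')(122, 302), -1)) = Mul(80, Pow(2, -1)) = Mul(80, Rational(1, 2)) = 40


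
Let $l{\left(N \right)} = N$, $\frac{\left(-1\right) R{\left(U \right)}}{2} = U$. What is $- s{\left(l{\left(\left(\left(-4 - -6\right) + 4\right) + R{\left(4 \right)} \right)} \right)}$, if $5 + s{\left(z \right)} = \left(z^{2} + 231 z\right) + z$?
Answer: $465$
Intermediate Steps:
$R{\left(U \right)} = - 2 U$
$s{\left(z \right)} = -5 + z^{2} + 232 z$ ($s{\left(z \right)} = -5 + \left(\left(z^{2} + 231 z\right) + z\right) = -5 + \left(z^{2} + 232 z\right) = -5 + z^{2} + 232 z$)
$- s{\left(l{\left(\left(\left(-4 - -6\right) + 4\right) + R{\left(4 \right)} \right)} \right)} = - (-5 + \left(\left(\left(-4 - -6\right) + 4\right) - 8\right)^{2} + 232 \left(\left(\left(-4 - -6\right) + 4\right) - 8\right)) = - (-5 + \left(\left(\left(-4 + 6\right) + 4\right) - 8\right)^{2} + 232 \left(\left(\left(-4 + 6\right) + 4\right) - 8\right)) = - (-5 + \left(\left(2 + 4\right) - 8\right)^{2} + 232 \left(\left(2 + 4\right) - 8\right)) = - (-5 + \left(6 - 8\right)^{2} + 232 \left(6 - 8\right)) = - (-5 + \left(-2\right)^{2} + 232 \left(-2\right)) = - (-5 + 4 - 464) = \left(-1\right) \left(-465\right) = 465$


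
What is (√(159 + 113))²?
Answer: 272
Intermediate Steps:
(√(159 + 113))² = (√272)² = (4*√17)² = 272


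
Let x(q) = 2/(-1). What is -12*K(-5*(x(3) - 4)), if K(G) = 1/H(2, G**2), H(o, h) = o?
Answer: -6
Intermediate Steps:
x(q) = -2 (x(q) = 2*(-1) = -2)
K(G) = 1/2
-12*K(-5*(x(3) - 4)) = -12*1/2 = -6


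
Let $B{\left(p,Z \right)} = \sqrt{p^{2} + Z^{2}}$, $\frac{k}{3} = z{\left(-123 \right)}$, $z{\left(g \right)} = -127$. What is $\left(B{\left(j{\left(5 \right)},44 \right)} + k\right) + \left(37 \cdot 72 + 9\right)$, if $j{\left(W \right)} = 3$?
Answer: $2292 + \sqrt{1945} \approx 2336.1$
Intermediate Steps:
$k = -381$ ($k = 3 \left(-127\right) = -381$)
$B{\left(p,Z \right)} = \sqrt{Z^{2} + p^{2}}$
$\left(B{\left(j{\left(5 \right)},44 \right)} + k\right) + \left(37 \cdot 72 + 9\right) = \left(\sqrt{44^{2} + 3^{2}} - 381\right) + \left(37 \cdot 72 + 9\right) = \left(\sqrt{1936 + 9} - 381\right) + \left(2664 + 9\right) = \left(\sqrt{1945} - 381\right) + 2673 = \left(-381 + \sqrt{1945}\right) + 2673 = 2292 + \sqrt{1945}$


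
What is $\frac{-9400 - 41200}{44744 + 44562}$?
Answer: $- \frac{25300}{44653} \approx -0.56659$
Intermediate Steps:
$\frac{-9400 - 41200}{44744 + 44562} = - \frac{50600}{89306} = \left(-50600\right) \frac{1}{89306} = - \frac{25300}{44653}$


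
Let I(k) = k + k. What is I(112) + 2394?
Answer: 2618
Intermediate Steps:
I(k) = 2*k
I(112) + 2394 = 2*112 + 2394 = 224 + 2394 = 2618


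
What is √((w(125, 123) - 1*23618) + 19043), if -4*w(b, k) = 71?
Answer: I*√18371/2 ≈ 67.77*I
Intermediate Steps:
w(b, k) = -71/4 (w(b, k) = -¼*71 = -71/4)
√((w(125, 123) - 1*23618) + 19043) = √((-71/4 - 1*23618) + 19043) = √((-71/4 - 23618) + 19043) = √(-94543/4 + 19043) = √(-18371/4) = I*√18371/2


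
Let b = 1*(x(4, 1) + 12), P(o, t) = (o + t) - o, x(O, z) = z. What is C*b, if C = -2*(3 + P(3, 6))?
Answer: -234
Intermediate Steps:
P(o, t) = t
C = -18 (C = -2*(3 + 6) = -2*9 = -18)
b = 13 (b = 1*(1 + 12) = 1*13 = 13)
C*b = -18*13 = -234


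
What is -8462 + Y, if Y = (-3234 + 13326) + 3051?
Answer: 4681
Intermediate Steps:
Y = 13143 (Y = 10092 + 3051 = 13143)
-8462 + Y = -8462 + 13143 = 4681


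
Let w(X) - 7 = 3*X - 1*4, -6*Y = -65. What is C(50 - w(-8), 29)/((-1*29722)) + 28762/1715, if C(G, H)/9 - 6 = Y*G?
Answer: 240828419/14563780 ≈ 16.536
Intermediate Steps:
Y = 65/6 (Y = -⅙*(-65) = 65/6 ≈ 10.833)
w(X) = 3 + 3*X (w(X) = 7 + (3*X - 1*4) = 7 + (3*X - 4) = 7 + (-4 + 3*X) = 3 + 3*X)
C(G, H) = 54 + 195*G/2 (C(G, H) = 54 + 9*(65*G/6) = 54 + 195*G/2)
C(50 - w(-8), 29)/((-1*29722)) + 28762/1715 = (54 + 195*(50 - (3 + 3*(-8)))/2)/((-1*29722)) + 28762/1715 = (54 + 195*(50 - (3 - 24))/2)/(-29722) + 28762*(1/1715) = (54 + 195*(50 - 1*(-21))/2)*(-1/29722) + 28762/1715 = (54 + 195*(50 + 21)/2)*(-1/29722) + 28762/1715 = (54 + (195/2)*71)*(-1/29722) + 28762/1715 = (54 + 13845/2)*(-1/29722) + 28762/1715 = (13953/2)*(-1/29722) + 28762/1715 = -13953/59444 + 28762/1715 = 240828419/14563780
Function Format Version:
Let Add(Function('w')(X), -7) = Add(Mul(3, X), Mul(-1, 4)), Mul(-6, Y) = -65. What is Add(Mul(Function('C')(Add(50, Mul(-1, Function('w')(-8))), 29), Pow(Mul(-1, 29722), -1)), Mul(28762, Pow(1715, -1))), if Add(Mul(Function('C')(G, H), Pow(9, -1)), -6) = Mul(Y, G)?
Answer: Rational(240828419, 14563780) ≈ 16.536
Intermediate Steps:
Y = Rational(65, 6) (Y = Mul(Rational(-1, 6), -65) = Rational(65, 6) ≈ 10.833)
Function('w')(X) = Add(3, Mul(3, X)) (Function('w')(X) = Add(7, Add(Mul(3, X), Mul(-1, 4))) = Add(7, Add(Mul(3, X), -4)) = Add(7, Add(-4, Mul(3, X))) = Add(3, Mul(3, X)))
Function('C')(G, H) = Add(54, Mul(Rational(195, 2), G)) (Function('C')(G, H) = Add(54, Mul(9, Mul(Rational(65, 6), G))) = Add(54, Mul(Rational(195, 2), G)))
Add(Mul(Function('C')(Add(50, Mul(-1, Function('w')(-8))), 29), Pow(Mul(-1, 29722), -1)), Mul(28762, Pow(1715, -1))) = Add(Mul(Add(54, Mul(Rational(195, 2), Add(50, Mul(-1, Add(3, Mul(3, -8)))))), Pow(Mul(-1, 29722), -1)), Mul(28762, Pow(1715, -1))) = Add(Mul(Add(54, Mul(Rational(195, 2), Add(50, Mul(-1, Add(3, -24))))), Pow(-29722, -1)), Mul(28762, Rational(1, 1715))) = Add(Mul(Add(54, Mul(Rational(195, 2), Add(50, Mul(-1, -21)))), Rational(-1, 29722)), Rational(28762, 1715)) = Add(Mul(Add(54, Mul(Rational(195, 2), Add(50, 21))), Rational(-1, 29722)), Rational(28762, 1715)) = Add(Mul(Add(54, Mul(Rational(195, 2), 71)), Rational(-1, 29722)), Rational(28762, 1715)) = Add(Mul(Add(54, Rational(13845, 2)), Rational(-1, 29722)), Rational(28762, 1715)) = Add(Mul(Rational(13953, 2), Rational(-1, 29722)), Rational(28762, 1715)) = Add(Rational(-13953, 59444), Rational(28762, 1715)) = Rational(240828419, 14563780)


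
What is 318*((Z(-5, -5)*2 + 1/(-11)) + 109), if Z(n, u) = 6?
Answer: 422940/11 ≈ 38449.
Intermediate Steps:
318*((Z(-5, -5)*2 + 1/(-11)) + 109) = 318*((6*2 + 1/(-11)) + 109) = 318*((12 - 1/11) + 109) = 318*(131/11 + 109) = 318*(1330/11) = 422940/11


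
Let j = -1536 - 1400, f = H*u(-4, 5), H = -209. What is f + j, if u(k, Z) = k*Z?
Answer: 1244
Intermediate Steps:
u(k, Z) = Z*k
f = 4180 (f = -1045*(-4) = -209*(-20) = 4180)
j = -2936
f + j = 4180 - 2936 = 1244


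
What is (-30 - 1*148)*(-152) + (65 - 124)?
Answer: 26997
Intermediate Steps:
(-30 - 1*148)*(-152) + (65 - 124) = (-30 - 148)*(-152) - 59 = -178*(-152) - 59 = 27056 - 59 = 26997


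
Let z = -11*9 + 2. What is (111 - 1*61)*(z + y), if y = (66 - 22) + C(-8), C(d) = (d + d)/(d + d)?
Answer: -2600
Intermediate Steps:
C(d) = 1 (C(d) = (2*d)/((2*d)) = (2*d)*(1/(2*d)) = 1)
z = -97 (z = -99 + 2 = -97)
y = 45 (y = (66 - 22) + 1 = 44 + 1 = 45)
(111 - 1*61)*(z + y) = (111 - 1*61)*(-97 + 45) = (111 - 61)*(-52) = 50*(-52) = -2600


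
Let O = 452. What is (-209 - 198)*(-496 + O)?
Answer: 17908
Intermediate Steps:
(-209 - 198)*(-496 + O) = (-209 - 198)*(-496 + 452) = -407*(-44) = 17908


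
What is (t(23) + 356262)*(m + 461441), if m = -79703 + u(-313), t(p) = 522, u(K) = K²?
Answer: 171151782288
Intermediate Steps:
m = 18266 (m = -79703 + (-313)² = -79703 + 97969 = 18266)
(t(23) + 356262)*(m + 461441) = (522 + 356262)*(18266 + 461441) = 356784*479707 = 171151782288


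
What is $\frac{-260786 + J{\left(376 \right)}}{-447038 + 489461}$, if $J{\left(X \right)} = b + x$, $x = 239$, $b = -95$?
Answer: $- \frac{260642}{42423} \approx -6.1439$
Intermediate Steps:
$J{\left(X \right)} = 144$ ($J{\left(X \right)} = -95 + 239 = 144$)
$\frac{-260786 + J{\left(376 \right)}}{-447038 + 489461} = \frac{-260786 + 144}{-447038 + 489461} = - \frac{260642}{42423}$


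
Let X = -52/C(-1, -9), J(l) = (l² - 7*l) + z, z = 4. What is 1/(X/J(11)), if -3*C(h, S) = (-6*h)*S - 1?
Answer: -220/13 ≈ -16.923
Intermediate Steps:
C(h, S) = ⅓ + 2*S*h (C(h, S) = -((-6*h)*S - 1)/3 = -(-6*S*h - 1)/3 = -(-1 - 6*S*h)/3 = ⅓ + 2*S*h)
J(l) = 4 + l² - 7*l (J(l) = (l² - 7*l) + 4 = 4 + l² - 7*l)
X = -156/55 (X = -52/(⅓ + 2*(-9)*(-1)) = -52/(⅓ + 18) = -52/55/3 = -52*3/55 = -1*156/55 = -156/55 ≈ -2.8364)
1/(X/J(11)) = 1/(-156/(55*(4 + 11² - 7*11))) = 1/(-156/(55*(4 + 121 - 77))) = 1/(-156/55/48) = 1/(-156/55*1/48) = 1/(-13/220) = -220/13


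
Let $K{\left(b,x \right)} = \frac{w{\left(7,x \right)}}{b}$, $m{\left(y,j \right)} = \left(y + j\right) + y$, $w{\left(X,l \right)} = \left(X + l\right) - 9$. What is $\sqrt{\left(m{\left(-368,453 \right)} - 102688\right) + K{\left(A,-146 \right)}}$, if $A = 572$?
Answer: $\frac{i \sqrt{2105659270}}{143} \approx 320.89 i$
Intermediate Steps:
$w{\left(X,l \right)} = -9 + X + l$
$m{\left(y,j \right)} = j + 2 y$ ($m{\left(y,j \right)} = \left(j + y\right) + y = j + 2 y$)
$K{\left(b,x \right)} = \frac{-2 + x}{b}$ ($K{\left(b,x \right)} = \frac{-9 + 7 + x}{b} = \frac{-2 + x}{b}$)
$\sqrt{\left(m{\left(-368,453 \right)} - 102688\right) + K{\left(A,-146 \right)}} = \sqrt{\left(\left(453 + 2 \left(-368\right)\right) - 102688\right) + \frac{-2 - 146}{572}} = \sqrt{\left(\left(453 - 736\right) - 102688\right) + \frac{1}{572} \left(-148\right)} = \sqrt{\left(-283 - 102688\right) - \frac{37}{143}} = \sqrt{-102971 - \frac{37}{143}} = \sqrt{- \frac{14724890}{143}} = \frac{i \sqrt{2105659270}}{143}$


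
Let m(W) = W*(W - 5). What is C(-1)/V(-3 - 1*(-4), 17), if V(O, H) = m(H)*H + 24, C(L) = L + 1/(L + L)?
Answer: -1/2328 ≈ -0.00042955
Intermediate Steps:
m(W) = W*(-5 + W)
C(L) = L + 1/(2*L)
V(O, H) = 24 + H**2*(-5 + H) (V(O, H) = (H*(-5 + H))*H + 24 = H**2*(-5 + H) + 24 = 24 + H**2*(-5 + H))
C(-1)/V(-3 - 1*(-4), 17) = (-1 + (1/2)/(-1))/(24 + 17**2*(-5 + 17)) = (-1 + (1/2)*(-1))/(24 + 289*12) = (-1 - 1/2)/(24 + 3468) = -3/2/3492 = -3/2*1/3492 = -1/2328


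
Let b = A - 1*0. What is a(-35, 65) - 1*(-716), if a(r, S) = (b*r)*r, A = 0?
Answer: 716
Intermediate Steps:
b = 0 (b = 0 - 1*0 = 0 + 0 = 0)
a(r, S) = 0 (a(r, S) = (0*r)*r = 0*r = 0)
a(-35, 65) - 1*(-716) = 0 - 1*(-716) = 0 + 716 = 716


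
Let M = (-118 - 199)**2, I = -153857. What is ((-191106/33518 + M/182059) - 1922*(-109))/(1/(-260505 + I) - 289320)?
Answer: -264855734424585509244/365778884342624975821 ≈ -0.72409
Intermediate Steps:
M = 100489 (M = (-317)**2 = 100489)
((-191106/33518 + M/182059) - 1922*(-109))/(1/(-260505 + I) - 289320) = ((-191106/33518 + 100489/182059) - 1922*(-109))/(1/(-260505 - 153857) - 289320) = ((-191106*1/33518 + 100489*(1/182059)) + 209498)/(1/(-414362) - 289320) = ((-95553/16759 + 100489/182059) + 209498)/(-1/414362 - 289320) = (-15712188476/3051126781 + 209498)/(-119883213841/414362) = (639189246177462/3051126781)*(-414362/119883213841) = -264855734424585509244/365778884342624975821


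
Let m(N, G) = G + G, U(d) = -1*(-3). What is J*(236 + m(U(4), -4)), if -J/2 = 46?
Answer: -20976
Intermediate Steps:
J = -92 (J = -2*46 = -92)
U(d) = 3
m(N, G) = 2*G
J*(236 + m(U(4), -4)) = -92*(236 + 2*(-4)) = -92*(236 - 8) = -92*228 = -20976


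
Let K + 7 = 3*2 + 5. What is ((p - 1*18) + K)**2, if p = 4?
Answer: 100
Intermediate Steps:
K = 4 (K = -7 + (3*2 + 5) = -7 + (6 + 5) = -7 + 11 = 4)
((p - 1*18) + K)**2 = ((4 - 1*18) + 4)**2 = ((4 - 18) + 4)**2 = (-14 + 4)**2 = (-10)**2 = 100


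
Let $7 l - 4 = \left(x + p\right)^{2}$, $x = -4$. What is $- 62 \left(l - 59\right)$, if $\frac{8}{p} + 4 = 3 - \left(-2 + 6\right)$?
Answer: $\frac{585342}{175} \approx 3344.8$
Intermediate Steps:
$p = - \frac{8}{5}$ ($p = \frac{8}{-4 + \left(3 - \left(-2 + 6\right)\right)} = \frac{8}{-4 + \left(3 - 4\right)} = \frac{8}{-4 - 1} = \frac{8}{-5} = 8 \left(- \frac{1}{5}\right) = - \frac{8}{5} \approx -1.6$)
$l = \frac{884}{175}$ ($l = \frac{4}{7} + \frac{\left(-4 - \frac{8}{5}\right)^{2}}{7} = \frac{4}{7} + \frac{\left(- \frac{28}{5}\right)^{2}}{7} = \frac{4}{7} + \frac{1}{7} \cdot \frac{784}{25} = \frac{4}{7} + \frac{112}{25} = \frac{884}{175} \approx 5.0514$)
$- 62 \left(l - 59\right) = - 62 \left(\frac{884}{175} - 59\right) = \left(-62\right) \left(- \frac{9441}{175}\right) = \frac{585342}{175}$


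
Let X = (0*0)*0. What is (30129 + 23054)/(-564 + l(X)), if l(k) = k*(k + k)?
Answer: -53183/564 ≈ -94.296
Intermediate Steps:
X = 0 (X = 0*0 = 0)
l(k) = 2*k² (l(k) = k*(2*k) = 2*k²)
(30129 + 23054)/(-564 + l(X)) = (30129 + 23054)/(-564 + 2*0²) = 53183/(-564 + 2*0) = 53183/(-564 + 0) = 53183/(-564) = 53183*(-1/564) = -53183/564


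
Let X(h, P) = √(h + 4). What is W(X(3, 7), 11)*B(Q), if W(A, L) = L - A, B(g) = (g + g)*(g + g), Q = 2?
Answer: 176 - 16*√7 ≈ 133.67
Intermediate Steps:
B(g) = 4*g² (B(g) = (2*g)*(2*g) = 4*g²)
X(h, P) = √(4 + h)
W(X(3, 7), 11)*B(Q) = (11 - √(4 + 3))*(4*2²) = (11 - √7)*(4*4) = (11 - √7)*16 = 176 - 16*√7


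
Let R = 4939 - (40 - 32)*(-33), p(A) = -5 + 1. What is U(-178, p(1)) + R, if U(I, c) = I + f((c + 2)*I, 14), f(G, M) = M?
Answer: 5039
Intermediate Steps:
p(A) = -4
U(I, c) = 14 + I (U(I, c) = I + 14 = 14 + I)
R = 5203 (R = 4939 - 8*(-33) = 4939 - 1*(-264) = 4939 + 264 = 5203)
U(-178, p(1)) + R = (14 - 178) + 5203 = -164 + 5203 = 5039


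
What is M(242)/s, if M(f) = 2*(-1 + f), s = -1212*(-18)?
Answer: 241/10908 ≈ 0.022094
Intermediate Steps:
s = 21816 (s = -404*(-54) = 21816)
M(f) = -2 + 2*f
M(242)/s = (-2 + 2*242)/21816 = (-2 + 484)*(1/21816) = 482*(1/21816) = 241/10908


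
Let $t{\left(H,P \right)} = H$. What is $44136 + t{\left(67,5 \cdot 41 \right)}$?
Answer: $44203$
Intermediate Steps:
$44136 + t{\left(67,5 \cdot 41 \right)} = 44136 + 67 = 44203$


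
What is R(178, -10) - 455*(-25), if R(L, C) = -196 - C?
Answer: 11189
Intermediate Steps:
R(178, -10) - 455*(-25) = (-196 - 1*(-10)) - 455*(-25) = (-196 + 10) - 1*(-11375) = -186 + 11375 = 11189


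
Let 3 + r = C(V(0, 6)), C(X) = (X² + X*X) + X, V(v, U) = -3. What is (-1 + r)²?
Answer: 121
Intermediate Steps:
C(X) = X + 2*X² (C(X) = (X² + X²) + X = 2*X² + X = X + 2*X²)
r = 12 (r = -3 - 3*(1 + 2*(-3)) = -3 - 3*(1 - 6) = -3 - 3*(-5) = -3 + 15 = 12)
(-1 + r)² = (-1 + 12)² = 11² = 121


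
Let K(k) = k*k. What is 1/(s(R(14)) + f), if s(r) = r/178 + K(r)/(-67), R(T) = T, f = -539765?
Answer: -5963/3218635670 ≈ -1.8526e-6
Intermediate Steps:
K(k) = k²
s(r) = -r²/67 + r/178 (s(r) = r/178 + r²/(-67) = r*(1/178) + r²*(-1/67) = r/178 - r²/67 = -r²/67 + r/178)
1/(s(R(14)) + f) = 1/((1/11926)*14*(67 - 178*14) - 539765) = 1/((1/11926)*14*(67 - 2492) - 539765) = 1/((1/11926)*14*(-2425) - 539765) = 1/(-16975/5963 - 539765) = 1/(-3218635670/5963) = -5963/3218635670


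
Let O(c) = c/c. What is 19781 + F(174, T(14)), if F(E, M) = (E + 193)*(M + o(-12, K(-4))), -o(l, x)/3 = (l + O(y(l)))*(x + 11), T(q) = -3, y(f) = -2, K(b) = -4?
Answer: 103457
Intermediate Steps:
O(c) = 1
o(l, x) = -3*(1 + l)*(11 + x) (o(l, x) = -3*(l + 1)*(x + 11) = -3*(1 + l)*(11 + x))
F(E, M) = (193 + E)*(231 + M) (F(E, M) = (E + 193)*(M + (-33 - 33*(-12) - 3*(-4) - 3*(-12)*(-4))) = (193 + E)*(M + (-33 + 396 + 12 - 144)) = (193 + E)*(M + 231) = (193 + E)*(231 + M))
19781 + F(174, T(14)) = 19781 + (44583 + 193*(-3) + 231*174 + 174*(-3)) = 19781 + (44583 - 579 + 40194 - 522) = 19781 + 83676 = 103457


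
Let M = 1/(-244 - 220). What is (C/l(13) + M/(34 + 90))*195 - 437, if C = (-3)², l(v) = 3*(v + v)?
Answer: -23848867/57536 ≈ -414.50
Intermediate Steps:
l(v) = 6*v (l(v) = 3*(2*v) = 6*v)
M = -1/464 (M = 1/(-464) = -1/464 ≈ -0.0021552)
C = 9
(C/l(13) + M/(34 + 90))*195 - 437 = (9/((6*13)) - 1/(464*(34 + 90)))*195 - 437 = (9/78 - 1/464/124)*195 - 437 = (9*(1/78) - 1/464*1/124)*195 - 437 = (3/26 - 1/57536)*195 - 437 = (86291/747968)*195 - 437 = 1294365/57536 - 437 = -23848867/57536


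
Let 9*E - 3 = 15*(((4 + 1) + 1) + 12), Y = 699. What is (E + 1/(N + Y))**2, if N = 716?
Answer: 16581197824/18020025 ≈ 920.15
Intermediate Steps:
E = 91/3 (E = 1/3 + (15*(((4 + 1) + 1) + 12))/9 = 1/3 + (15*((5 + 1) + 12))/9 = 1/3 + (15*(6 + 12))/9 = 1/3 + (15*18)/9 = 1/3 + (1/9)*270 = 1/3 + 30 = 91/3 ≈ 30.333)
(E + 1/(N + Y))**2 = (91/3 + 1/(716 + 699))**2 = (91/3 + 1/1415)**2 = (128768/4245)**2 = 16581197824/18020025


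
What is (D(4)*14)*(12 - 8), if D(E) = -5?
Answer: -280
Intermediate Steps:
(D(4)*14)*(12 - 8) = (-5*14)*(12 - 8) = -70*4 = -280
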